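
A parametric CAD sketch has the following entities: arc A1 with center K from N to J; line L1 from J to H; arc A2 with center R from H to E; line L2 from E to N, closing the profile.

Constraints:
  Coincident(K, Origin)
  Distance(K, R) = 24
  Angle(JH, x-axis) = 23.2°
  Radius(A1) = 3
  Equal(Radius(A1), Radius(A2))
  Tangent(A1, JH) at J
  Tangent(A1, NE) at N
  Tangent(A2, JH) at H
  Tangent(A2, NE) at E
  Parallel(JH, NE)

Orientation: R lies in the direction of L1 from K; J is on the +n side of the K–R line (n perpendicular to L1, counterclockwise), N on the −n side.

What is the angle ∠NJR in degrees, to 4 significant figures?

82.87°

The slot axis is L1's direction at 23.2°, so u = (cos 23.2°, sin 23.2°) = (0.9191, 0.3939) and n = (−sin 23.2°, cos 23.2°) = (-0.3939, 0.9191). K is at the origin and R lies 24.0 along u from K, so R = 24.0·u = (22.06, 9.455). Tangency of A1 to both parallel lines with radius 3.0 puts J and N at K ± 3.0·n: J = (-1.182, 2.757), N = (1.182, -2.757). Then cos ∠NJR = JN·JR / (|JN||JR|), giving 82.87°.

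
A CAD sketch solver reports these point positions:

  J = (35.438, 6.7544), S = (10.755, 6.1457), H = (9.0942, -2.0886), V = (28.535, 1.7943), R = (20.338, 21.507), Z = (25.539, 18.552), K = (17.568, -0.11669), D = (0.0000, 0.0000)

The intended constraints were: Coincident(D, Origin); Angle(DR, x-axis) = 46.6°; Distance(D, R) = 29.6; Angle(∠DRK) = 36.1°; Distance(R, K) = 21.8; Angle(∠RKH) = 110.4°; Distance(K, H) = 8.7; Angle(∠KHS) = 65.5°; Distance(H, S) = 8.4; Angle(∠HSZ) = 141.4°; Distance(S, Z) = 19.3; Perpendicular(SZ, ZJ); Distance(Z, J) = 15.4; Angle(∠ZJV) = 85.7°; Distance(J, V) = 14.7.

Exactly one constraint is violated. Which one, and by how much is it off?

Distance(J, V) = 14.7 — off by 6.20.

D = (0.00, 0.00) ✓; DR at 46.60° ✓; |DR| = 29.60 ✓; ∠DRK = 36.10° ✓; |RK| = 21.80 ✓; ∠RKH = 110.4° ✓; |KH| = 8.700 ✓; ∠KHS = 65.50° ✓; |HS| = 8.400 ✓; ∠HSZ = 141.4° ✓; |SZ| = 19.30 ✓; ∠(SZ, ZJ) = 90.00° ✓; |ZJ| = 15.40 ✓; ∠ZJV = 85.70° ✓; |JV| = 8.500 ✗.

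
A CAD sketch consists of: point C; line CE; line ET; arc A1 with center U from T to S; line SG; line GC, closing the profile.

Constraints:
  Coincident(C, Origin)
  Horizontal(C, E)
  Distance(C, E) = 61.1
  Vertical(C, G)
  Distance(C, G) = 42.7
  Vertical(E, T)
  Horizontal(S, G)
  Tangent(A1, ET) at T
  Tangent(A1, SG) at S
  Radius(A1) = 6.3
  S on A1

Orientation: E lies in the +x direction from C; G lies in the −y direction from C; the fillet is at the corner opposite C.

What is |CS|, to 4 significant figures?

69.47

C is at the origin; CE is horizontal with |CE| = 61.1 and E on the +x side, so E = (61.10, 0.000). CG is vertical with |CG| = 42.7 and G on the −y side, so G = (0.000, -42.70). The virtual corner opposite C is at (61.10, -42.70). Tangency of A1 to ET means the radius UT is perpendicular to ET and tangency of A1 to SG means the radius US is perpendicular to SG, with radius 6.3, so the center U sits 6.3 in from both sides at U = (54.80, -36.40). That places the tangent points at T = (61.10, -36.40) on ET and S = (54.80, -42.70) on SG. Then |CS| = |S − C| = 69.47.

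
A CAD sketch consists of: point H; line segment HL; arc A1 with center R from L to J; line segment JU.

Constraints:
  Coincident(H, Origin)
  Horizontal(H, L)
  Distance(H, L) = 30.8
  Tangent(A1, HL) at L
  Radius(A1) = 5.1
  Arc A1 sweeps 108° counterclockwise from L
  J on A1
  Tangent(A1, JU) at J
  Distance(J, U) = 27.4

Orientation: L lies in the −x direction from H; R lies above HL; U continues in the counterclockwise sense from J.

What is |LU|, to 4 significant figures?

32.93

On A1, L sits at bearing -90° from R; a 108° counterclockwise sweep puts J at bearing 18°, so J = R + 5.1·(cos 18°, sin 18°) = (-25.95, 6.676). A1 meets JU tangentially, so RJ is at right angles to JU, so JU runs along (−sin 18°, cos 18°); with |JU| = 27.4, U = (-34.42, 32.73). Then |LU| = |U − L| = 32.93.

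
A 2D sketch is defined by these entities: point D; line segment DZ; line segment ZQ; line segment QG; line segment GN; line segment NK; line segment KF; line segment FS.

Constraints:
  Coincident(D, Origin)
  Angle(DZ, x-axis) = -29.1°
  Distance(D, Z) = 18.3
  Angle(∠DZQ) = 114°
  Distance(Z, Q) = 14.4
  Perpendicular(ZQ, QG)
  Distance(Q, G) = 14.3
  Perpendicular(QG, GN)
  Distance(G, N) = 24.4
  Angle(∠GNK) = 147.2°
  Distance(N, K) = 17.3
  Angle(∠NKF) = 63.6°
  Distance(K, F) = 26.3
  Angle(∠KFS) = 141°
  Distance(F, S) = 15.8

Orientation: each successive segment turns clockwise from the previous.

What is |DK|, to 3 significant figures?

20.8

D is at the origin; DZ runs at -29.1° with length 18.3, so Z = (16.0, -8.90). ∠DZQ = 114.0° gives ZQ at -95.1° from the x-axis; with |ZQ| = 14.4, Q = (14.7, -23.2). ZQ ⟂ QG, so QG runs at 175°; with |QG| = 14.3, G = (0.467, -22.0). QG is perpendicular to GN, so GN runs at 84.9°; with |GN| = 24.4, N = (2.64, 2.33). ∠GNK = 147.2° gives NK at 52.1° from the x-axis; with |NK| = 17.3, K = (13.3, 16.0). Then |DK| = |K − D| = 20.8.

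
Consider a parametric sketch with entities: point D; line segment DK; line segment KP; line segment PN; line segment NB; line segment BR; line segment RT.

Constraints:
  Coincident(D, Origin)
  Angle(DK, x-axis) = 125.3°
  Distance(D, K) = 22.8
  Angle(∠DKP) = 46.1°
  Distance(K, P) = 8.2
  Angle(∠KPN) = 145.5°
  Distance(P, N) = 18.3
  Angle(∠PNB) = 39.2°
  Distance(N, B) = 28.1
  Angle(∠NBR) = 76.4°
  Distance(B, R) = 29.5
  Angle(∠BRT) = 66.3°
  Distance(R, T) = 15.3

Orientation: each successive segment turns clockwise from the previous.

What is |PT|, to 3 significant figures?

9.40

D is at the origin; DK runs at 125.3° with length 22.8, so K = (-13.2, 18.6). ∠DKP = 46.1° gives KP at -8.60° from the x-axis; with |KP| = 8.2, P = (-5.07, 17.4). ∠KPN = 145.5° gives PN at -43.1° from the x-axis; with |PN| = 18.3, N = (8.29, 4.88). ∠PNB = 39.2° gives NB at 176° from the x-axis; with |NB| = 28.1, B = (-19.7, 6.79). ∠NBR = 76.4° gives BR at 72.5° from the x-axis; with |BR| = 29.5, R = (-10.9, 34.9). ∠BRT = 66.3° gives RT at -41.2° from the x-axis; with |RT| = 15.3, T = (0.642, 24.8). Then |PT| = |T − P| = 9.40.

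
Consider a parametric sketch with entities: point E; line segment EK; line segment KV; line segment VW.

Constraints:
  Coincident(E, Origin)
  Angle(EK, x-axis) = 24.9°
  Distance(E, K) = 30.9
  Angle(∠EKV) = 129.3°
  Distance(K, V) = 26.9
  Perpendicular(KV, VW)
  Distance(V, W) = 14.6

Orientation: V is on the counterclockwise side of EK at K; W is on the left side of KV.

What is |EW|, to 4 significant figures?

47.40

∠EKV = 129.3°, so KV runs at 24.9° + (180° − 129.3°) = 75.60° from the x-axis; with |KV| = 26.9, V = K + 26.9·(cos 75.60°, sin 75.60°) = (34.72, 39.06). KV is perpendicular to VW; with |VW| = 14.6 on the left of KV, W = V + 14.6·(-0.9686, 0.2487) = (20.58, 42.70). Then |EW| = |W − E| = 47.40.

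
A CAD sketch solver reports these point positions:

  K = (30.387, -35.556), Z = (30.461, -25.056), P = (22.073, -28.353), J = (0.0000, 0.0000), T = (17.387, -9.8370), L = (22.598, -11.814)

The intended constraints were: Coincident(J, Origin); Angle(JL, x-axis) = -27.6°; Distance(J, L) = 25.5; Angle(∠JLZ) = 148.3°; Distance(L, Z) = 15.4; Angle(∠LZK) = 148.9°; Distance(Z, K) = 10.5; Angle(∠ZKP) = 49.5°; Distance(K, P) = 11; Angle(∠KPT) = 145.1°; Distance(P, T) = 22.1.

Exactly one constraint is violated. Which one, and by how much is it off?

Distance(P, T) = 22.1 — off by 3.00.

J = (0.00, 0.00) ✓; JL at -27.60° ✓; |JL| = 25.50 ✓; ∠JLZ = 148.3° ✓; |LZ| = 15.40 ✓; ∠LZK = 148.9° ✓; |ZK| = 10.50 ✓; ∠ZKP = 49.50° ✓; |KP| = 11.00 ✓; ∠KPT = 145.1° ✓; |PT| = 19.10 ✗.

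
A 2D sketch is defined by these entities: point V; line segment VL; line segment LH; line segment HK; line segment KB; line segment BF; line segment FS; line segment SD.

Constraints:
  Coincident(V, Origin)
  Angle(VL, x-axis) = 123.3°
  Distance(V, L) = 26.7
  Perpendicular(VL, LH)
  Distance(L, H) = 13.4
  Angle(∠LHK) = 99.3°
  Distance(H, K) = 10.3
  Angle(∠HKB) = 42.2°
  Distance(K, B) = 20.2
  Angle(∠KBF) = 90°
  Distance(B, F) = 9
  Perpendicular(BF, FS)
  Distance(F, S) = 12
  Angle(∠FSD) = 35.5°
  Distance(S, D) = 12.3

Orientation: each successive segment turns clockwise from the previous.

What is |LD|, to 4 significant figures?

3.282

V is at the origin; VL runs at 123.3° with length 26.7, so L = (-14.66, 22.32). The perpendicularity gives LH at right angles to VL, so LH runs at 33.30°; with |LH| = 13.4, H = (-3.459, 29.67). ∠LHK = 99.3° gives HK at -47.40° from the x-axis; with |HK| = 10.3, K = (3.513, 22.09). ∠HKB = 42.2° gives KB at 174.8° from the x-axis; with |KB| = 20.2, B = (-16.60, 23.92). ∠KBF = 90.0° gives BF at 84.80° from the x-axis; with |BF| = 9.0, F = (-15.79, 32.88). The perpendicularity gives FS at right angles to BF, so FS runs at -5.200°; with |FS| = 12.0, S = (-3.838, 31.80). ∠FSD = 35.5° gives SD at -149.7° from the x-axis; with |SD| = 12.3, D = (-14.46, 25.59). Then |LD| = |D − L| = 3.282.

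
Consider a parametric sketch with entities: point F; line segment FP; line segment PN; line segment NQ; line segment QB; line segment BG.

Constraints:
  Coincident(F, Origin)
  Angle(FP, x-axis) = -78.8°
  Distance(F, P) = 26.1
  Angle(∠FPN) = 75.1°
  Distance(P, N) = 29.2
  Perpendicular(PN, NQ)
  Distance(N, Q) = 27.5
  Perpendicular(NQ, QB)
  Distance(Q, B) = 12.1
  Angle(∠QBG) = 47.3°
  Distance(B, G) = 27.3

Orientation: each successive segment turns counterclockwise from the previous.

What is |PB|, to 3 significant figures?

32.4

F is at the origin; FP runs at -78.8° with length 26.1, so P = (5.07, -25.6). ∠FPN = 75.1° gives PN at 26.1° from the x-axis; with |PN| = 29.2, N = (31.3, -12.8). The perpendicularity gives NQ at right angles to PN, so NQ runs at 116°; with |NQ| = 27.5, Q = (19.2, 11.9). NQ ⟂ QB, so QB runs at -154°; with |QB| = 12.1, B = (8.33, 6.62). Then |PB| = |B − P| = 32.4.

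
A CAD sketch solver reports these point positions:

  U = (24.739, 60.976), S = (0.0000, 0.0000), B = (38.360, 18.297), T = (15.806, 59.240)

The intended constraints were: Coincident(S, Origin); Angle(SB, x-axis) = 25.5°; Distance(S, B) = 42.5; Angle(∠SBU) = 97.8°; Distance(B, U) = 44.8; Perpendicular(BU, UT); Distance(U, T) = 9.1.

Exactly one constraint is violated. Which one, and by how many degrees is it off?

Perpendicular(BU, UT) — off by 6.70°.

S = (0.00, 0.00) ✓; SB at 25.50° ✓; |SB| = 42.50 ✓; ∠SBU = 97.80° ✓; |BU| = 44.80 ✓; ∠(BU, UT) = 83.30° ✗; |UT| = 9.100 ✓.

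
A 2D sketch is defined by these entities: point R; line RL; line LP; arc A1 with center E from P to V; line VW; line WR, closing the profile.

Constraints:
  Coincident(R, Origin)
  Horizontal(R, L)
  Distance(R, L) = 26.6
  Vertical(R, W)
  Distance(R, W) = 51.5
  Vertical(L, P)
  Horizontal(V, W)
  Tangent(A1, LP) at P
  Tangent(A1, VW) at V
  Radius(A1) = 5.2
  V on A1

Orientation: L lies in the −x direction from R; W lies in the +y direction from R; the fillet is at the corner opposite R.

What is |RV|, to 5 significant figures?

55.769

R is at the origin; R and L share the same y with |RL| = 26.6 and L on the −x side, so L = (-26.600, 0.0000). R and W share the same x with |RW| = 51.5 and W on the +y side, so W = (0.0000, 51.500). The virtual corner opposite R is at (-26.600, 51.500). Tangency of A1 to LP means the radius EP is perpendicular to LP and A1 meets VW tangentially, so EV is at right angles to VW, with radius 5.2, so the center E sits 5.2 in from both sides at E = (-21.400, 46.300). That places the tangent points at P = (-26.600, 46.300) on LP and V = (-21.400, 51.500) on VW. Then |RV| = |V − R| = 55.769.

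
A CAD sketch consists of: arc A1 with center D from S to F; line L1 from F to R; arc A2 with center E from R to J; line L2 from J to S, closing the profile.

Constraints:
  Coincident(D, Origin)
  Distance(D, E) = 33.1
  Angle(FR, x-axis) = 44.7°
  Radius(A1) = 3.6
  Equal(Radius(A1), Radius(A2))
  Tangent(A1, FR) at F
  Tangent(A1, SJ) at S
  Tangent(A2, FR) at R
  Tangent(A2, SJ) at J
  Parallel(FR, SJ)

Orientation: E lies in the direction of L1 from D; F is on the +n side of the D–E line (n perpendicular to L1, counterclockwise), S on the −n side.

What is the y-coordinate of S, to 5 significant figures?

-2.5589

The slot axis is L1's direction at 44.7°, so u = (cos 44.7°, sin 44.7°) = (0.71080, 0.70339) and n = (−sin 44.7°, cos 44.7°) = (-0.70339, 0.71080). D is at the origin and E lies 33.1 along u from D, so E = 33.1·u = (23.527, 23.282). Tangency of A1 to both parallel lines with radius 3.6 puts F and S at D ± 3.6·n: F = (-2.5322, 2.5589), S = (2.5322, -2.5589). So S.y = -2.5589.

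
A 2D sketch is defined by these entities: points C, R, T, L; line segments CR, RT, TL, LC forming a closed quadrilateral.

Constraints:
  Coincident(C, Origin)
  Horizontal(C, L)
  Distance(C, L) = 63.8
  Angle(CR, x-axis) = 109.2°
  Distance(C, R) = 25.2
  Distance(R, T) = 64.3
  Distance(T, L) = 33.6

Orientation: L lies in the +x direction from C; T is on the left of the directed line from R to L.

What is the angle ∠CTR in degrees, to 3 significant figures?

22.6°

C is at the origin; C and L share the same y with |CL| = 63.8 and L in +x, so L = (63.8, 0). CR runs at 109.2° with |CR| = 25.2, so R = (-8.29, 23.8). T is determined by |RT| = 64.3 and |TL| = 33.6 together: it lies at the intersection of circle(R, 64.3) and circle(L, 33.6). With |RL| = 75.9, the foot of the radical line on RL is 57.8 from R and the perpendicular offset is √(64.3² − 57.8²) = 28.3. Taking the left-of-RL solution: T = (55.4, 32.5).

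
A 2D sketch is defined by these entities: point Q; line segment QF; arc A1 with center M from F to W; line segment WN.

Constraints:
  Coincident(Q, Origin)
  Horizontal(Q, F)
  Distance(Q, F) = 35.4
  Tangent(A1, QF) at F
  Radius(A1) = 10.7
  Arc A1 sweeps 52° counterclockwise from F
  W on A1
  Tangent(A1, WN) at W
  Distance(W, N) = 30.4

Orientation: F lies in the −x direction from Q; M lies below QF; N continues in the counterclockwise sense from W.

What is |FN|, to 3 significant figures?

39.0

Q is at the origin; Q and F share the same y with |QF| = 35.4 and F on the −x side, so F = (-35.4, 0.00). Since A1 is tangent to QF there, MF ⟂ QF, so M = F + (0, -10.7) = (-35.4, -10.7). On A1, F sits at bearing 90° from M; a 52° counterclockwise sweep puts W at bearing 142°, so W = M + 10.7·(cos 142°, sin 142°) = (-43.8, -4.11). Since A1 is tangent to WN there, MW ⟂ WN, so WN runs along (−sin 142°, cos 142°); with |WN| = 30.4, N = (-62.5, -28.1). Then |FN| = |N − F| = 39.0.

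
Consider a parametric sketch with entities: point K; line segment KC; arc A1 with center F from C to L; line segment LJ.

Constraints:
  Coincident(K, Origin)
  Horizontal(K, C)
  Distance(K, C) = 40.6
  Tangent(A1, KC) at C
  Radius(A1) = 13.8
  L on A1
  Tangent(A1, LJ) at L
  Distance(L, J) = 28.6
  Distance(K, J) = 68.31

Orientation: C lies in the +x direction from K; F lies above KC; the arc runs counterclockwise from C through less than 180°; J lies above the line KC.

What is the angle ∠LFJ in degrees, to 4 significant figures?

64.24°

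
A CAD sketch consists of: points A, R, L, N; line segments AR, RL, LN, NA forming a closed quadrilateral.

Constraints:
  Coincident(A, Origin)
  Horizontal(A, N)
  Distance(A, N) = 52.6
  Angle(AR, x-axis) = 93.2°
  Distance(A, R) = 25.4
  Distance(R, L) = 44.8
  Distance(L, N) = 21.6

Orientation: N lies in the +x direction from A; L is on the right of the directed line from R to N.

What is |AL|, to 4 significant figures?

31.96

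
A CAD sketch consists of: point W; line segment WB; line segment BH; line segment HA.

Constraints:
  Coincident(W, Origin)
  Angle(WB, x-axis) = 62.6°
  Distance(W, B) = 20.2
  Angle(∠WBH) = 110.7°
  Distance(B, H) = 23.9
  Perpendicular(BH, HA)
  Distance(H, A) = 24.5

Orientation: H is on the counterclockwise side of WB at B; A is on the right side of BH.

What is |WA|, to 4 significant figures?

53.35

W is at the origin; WB runs at 62.6° with length 20.2, so B = 20.2·(cos 62.6°, sin 62.6°) = (9.296, 17.93). ∠WBH = 110.7°, so BH runs at 62.6° + (180° − 110.7°) = 131.9° from the x-axis; with |BH| = 23.9, H = B + 23.9·(cos 131.9°, sin 131.9°) = (-6.665, 35.72). BH ⟂ HA; with |HA| = 24.5 on the right of BH, A = H + 24.5·(0.7443, 0.6678) = (11.57, 52.08). Then |WA| = |A − W| = 53.35.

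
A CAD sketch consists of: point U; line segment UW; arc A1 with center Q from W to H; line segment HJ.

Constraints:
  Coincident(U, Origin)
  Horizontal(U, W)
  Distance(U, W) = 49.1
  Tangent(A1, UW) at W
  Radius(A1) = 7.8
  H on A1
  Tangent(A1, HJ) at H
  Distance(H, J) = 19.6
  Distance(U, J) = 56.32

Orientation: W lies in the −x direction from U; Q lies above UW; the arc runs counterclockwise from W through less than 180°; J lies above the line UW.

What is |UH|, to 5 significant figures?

43.037

U is at the origin; U and W share the same y with |UW| = 49.1 and W on the −x side, so W = (-49.100, 0.0000). Since A1 is tangent to UW there, QW ⟂ UW, so Q = W + (0, 7.8) = (-49.100, 7.8000). Since QH ⟂ HJ (tangency), |QJ| = √(7.8² + 19.6²) = 21.095 regardless of where H sits on A1. So J lies on both circle(U, 56.32) and circle(Q, 21.095); the above-UW intersection is J = (-48.351, 28.882). H is the foot of the tangent from J: H = (-41.755, 10.425).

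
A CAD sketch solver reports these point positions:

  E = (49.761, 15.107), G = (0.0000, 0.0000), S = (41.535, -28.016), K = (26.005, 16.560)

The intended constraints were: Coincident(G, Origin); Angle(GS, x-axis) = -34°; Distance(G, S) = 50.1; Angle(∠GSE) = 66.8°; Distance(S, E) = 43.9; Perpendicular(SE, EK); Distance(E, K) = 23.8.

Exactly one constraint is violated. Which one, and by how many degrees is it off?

Perpendicular(SE, EK) — off by 7.30°.

G = (0.00, 0.00) ✓; GS at -34.00° ✓; |GS| = 50.10 ✓; ∠GSE = 66.80° ✓; |SE| = 43.90 ✓; ∠(SE, EK) = 97.30° ✗; |EK| = 23.80 ✓.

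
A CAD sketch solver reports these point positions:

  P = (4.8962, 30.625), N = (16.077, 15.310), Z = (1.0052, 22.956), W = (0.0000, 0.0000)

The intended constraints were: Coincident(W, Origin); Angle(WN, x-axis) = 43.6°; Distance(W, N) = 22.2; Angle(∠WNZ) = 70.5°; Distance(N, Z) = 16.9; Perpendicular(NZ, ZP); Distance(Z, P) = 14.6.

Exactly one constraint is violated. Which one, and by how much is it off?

Distance(Z, P) = 14.6 — off by 6.00.

W = (0.00, 0.00) ✓; WN at 43.60° ✓; |WN| = 22.20 ✓; ∠WNZ = 70.50° ✓; |NZ| = 16.90 ✓; ∠(NZ, ZP) = 90.00° ✓; |ZP| = 8.600 ✗.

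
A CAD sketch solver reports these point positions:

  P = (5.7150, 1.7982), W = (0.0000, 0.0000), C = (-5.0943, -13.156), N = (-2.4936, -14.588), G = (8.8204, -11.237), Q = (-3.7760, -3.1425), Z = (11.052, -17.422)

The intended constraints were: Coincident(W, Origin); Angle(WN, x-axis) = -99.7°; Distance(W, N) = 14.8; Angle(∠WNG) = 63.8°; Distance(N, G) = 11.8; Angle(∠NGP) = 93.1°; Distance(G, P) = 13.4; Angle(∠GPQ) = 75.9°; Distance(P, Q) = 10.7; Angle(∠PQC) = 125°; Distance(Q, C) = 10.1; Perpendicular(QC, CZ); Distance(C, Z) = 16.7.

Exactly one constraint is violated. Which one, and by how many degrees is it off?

Perpendicular(QC, CZ) — off by 7.30°.

W = (0.00, 0.00) ✓; WN at -99.70° ✓; |WN| = 14.80 ✓; ∠WNG = 63.80° ✓; |NG| = 11.80 ✓; ∠NGP = 93.10° ✓; |GP| = 13.40 ✓; ∠GPQ = 75.90° ✓; |PQ| = 10.70 ✓; ∠PQC = 125.0° ✓; |QC| = 10.10 ✓; ∠(QC, CZ) = 82.70° ✗; |CZ| = 16.70 ✓.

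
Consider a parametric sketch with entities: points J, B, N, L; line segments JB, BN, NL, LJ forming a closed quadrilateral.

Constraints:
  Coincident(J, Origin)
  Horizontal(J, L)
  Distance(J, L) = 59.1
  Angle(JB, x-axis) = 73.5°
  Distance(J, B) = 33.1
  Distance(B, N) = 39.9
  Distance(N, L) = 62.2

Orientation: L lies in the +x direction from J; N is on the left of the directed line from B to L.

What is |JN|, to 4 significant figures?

70.40

Checks: |BN| = 39.90 ✓; |NL| = 62.20 ✓.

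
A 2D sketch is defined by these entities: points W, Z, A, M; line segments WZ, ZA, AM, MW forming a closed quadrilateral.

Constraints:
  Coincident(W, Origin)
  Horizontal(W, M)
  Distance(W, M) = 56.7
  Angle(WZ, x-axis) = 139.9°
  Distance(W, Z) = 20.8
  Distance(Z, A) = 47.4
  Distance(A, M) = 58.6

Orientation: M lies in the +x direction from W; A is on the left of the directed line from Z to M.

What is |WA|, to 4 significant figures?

49.08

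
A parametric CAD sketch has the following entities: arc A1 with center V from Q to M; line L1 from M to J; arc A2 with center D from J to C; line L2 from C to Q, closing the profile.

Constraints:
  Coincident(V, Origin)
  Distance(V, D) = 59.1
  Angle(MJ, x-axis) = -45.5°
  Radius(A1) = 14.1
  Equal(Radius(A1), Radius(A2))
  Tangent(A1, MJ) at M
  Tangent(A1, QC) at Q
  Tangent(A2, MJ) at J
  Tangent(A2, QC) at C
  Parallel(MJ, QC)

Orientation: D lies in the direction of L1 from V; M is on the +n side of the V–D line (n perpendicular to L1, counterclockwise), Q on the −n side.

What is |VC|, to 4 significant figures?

60.76

Tangency of A1 to both parallel lines with radius 14.1 puts M and Q at V ± 14.1·n: M = (10.06, 9.883), Q = (-10.06, -9.883). Equal radii place J and C the same way about D: J = D + 14.1·n = (51.48, -32.27), C = D − 14.1·n = (31.37, -52.04). Then |VC| = |C − V| = 60.76.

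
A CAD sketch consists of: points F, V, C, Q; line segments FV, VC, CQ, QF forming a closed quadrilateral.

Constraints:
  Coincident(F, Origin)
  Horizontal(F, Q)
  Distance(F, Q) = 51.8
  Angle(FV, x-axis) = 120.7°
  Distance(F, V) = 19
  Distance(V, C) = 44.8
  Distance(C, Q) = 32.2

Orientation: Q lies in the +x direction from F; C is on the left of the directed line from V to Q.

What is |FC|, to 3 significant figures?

43.2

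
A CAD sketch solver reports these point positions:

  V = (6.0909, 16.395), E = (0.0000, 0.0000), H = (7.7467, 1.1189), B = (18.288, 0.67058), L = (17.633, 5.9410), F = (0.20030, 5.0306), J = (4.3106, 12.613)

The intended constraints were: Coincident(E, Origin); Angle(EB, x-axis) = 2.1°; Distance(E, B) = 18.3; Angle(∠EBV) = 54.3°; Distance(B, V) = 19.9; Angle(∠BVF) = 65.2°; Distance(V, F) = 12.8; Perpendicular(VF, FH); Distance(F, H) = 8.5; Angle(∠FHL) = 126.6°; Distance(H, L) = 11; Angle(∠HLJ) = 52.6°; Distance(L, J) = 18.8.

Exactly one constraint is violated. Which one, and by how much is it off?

Distance(L, J) = 18.8 — off by 3.90.

E = (0.00, 0.00) ✓; EB at 2.100° ✓; |EB| = 18.30 ✓; ∠EBV = 54.30° ✓; |BV| = 19.90 ✓; ∠BVF = 65.20° ✓; |VF| = 12.80 ✓; ∠(VF, FH) = 90.00° ✓; |FH| = 8.500 ✓; ∠FHL = 126.6° ✓; |HL| = 11.00 ✓; ∠HLJ = 52.60° ✓; |LJ| = 14.90 ✗.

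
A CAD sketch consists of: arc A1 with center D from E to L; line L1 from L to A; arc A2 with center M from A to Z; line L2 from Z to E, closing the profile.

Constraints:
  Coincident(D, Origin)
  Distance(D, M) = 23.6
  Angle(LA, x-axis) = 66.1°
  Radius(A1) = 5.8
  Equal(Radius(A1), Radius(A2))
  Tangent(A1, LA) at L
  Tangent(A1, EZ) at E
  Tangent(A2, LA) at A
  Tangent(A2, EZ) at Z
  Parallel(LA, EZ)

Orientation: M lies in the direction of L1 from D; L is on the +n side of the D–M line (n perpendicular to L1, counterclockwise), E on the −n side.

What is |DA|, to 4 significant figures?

24.30

Tangency of A1 to both parallel lines with radius 5.8 puts L and E at D ± 5.8·n: L = (-5.303, 2.350), E = (5.303, -2.350). Equal radii place A and Z the same way about M: A = M + 5.8·n = (4.259, 23.93), Z = M − 5.8·n = (14.86, 19.23). Then |DA| = |A − D| = 24.30.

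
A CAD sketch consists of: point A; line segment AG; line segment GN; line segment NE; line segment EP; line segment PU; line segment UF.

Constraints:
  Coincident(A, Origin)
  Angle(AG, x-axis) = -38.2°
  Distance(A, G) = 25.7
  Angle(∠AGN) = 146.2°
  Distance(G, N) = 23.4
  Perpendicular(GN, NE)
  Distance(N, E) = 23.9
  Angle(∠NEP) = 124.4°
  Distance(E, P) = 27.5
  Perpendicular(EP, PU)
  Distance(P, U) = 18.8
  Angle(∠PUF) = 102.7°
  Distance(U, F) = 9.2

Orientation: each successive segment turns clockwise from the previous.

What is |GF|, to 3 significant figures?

17.6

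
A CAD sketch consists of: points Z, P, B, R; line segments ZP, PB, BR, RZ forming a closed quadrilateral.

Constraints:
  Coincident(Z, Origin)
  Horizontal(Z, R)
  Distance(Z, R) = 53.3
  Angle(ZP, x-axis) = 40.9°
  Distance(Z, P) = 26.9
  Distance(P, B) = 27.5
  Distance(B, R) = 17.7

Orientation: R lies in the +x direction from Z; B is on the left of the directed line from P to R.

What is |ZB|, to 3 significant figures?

50.7

Checks: |PB| = 27.50 ✓; |BR| = 17.70 ✓.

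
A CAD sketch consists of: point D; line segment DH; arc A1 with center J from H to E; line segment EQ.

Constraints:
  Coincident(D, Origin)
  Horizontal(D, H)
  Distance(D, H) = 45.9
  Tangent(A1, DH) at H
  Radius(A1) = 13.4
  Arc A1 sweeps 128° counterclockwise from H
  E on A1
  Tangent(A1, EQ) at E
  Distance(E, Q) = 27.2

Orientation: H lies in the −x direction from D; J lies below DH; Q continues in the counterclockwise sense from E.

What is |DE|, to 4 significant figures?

60.47

D is at the origin; DH is horizontal with |DH| = 45.9 and H on the −x side, so H = (-45.90, 0.000). Tangency of A1 to DH means the radius JH is perpendicular to DH, so J = H + (0, -13.4) = (-45.90, -13.40). On A1, H sits at bearing 90° from J; a 128° counterclockwise sweep puts E at bearing 218°, so E = J + 13.4·(cos 218°, sin 218°) = (-56.46, -21.65). Then |DE| = |E − D| = 60.47.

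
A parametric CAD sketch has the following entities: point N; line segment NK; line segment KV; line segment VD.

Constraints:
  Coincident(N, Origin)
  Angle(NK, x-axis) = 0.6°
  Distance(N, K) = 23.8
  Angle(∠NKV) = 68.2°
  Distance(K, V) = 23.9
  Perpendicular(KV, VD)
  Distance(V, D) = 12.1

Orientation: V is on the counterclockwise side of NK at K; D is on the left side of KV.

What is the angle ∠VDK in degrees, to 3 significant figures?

63.1°

N is at the origin; NK runs at 0.6° with length 23.8, so K = 23.8·(cos 0.6°, sin 0.6°) = (23.8, 0.249). ∠NKV = 68.2°, so KV runs at 0.6° + (180° − 68.2°) = 112° from the x-axis; with |KV| = 23.9, V = K + 23.9·(cos 112°, sin 112°) = (14.7, 22.3). The perpendicularity gives VD at right angles to KV; with |VD| = 12.1 on the left of KV, D = V + 12.1·(-0.925, -0.381) = (3.50, 17.7). Then cos ∠VDK = DV·DK / (|DV||DK|), giving 63.1°.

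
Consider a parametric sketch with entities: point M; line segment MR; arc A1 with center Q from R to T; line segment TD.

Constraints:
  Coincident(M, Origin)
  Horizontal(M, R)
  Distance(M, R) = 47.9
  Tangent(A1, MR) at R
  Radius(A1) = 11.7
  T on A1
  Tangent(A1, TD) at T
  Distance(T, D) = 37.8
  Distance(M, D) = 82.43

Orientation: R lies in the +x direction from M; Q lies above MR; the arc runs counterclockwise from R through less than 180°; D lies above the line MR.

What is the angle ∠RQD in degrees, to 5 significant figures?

147.92°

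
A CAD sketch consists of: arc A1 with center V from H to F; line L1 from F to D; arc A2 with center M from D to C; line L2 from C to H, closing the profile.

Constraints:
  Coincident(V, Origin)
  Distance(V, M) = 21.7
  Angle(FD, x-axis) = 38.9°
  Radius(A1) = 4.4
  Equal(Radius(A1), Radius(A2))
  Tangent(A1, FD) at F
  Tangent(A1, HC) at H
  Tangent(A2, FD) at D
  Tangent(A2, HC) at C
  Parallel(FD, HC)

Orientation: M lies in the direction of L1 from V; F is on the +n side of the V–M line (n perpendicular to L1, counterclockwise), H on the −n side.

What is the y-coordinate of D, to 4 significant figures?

17.05

Tangency of A1 to both parallel lines with radius 4.4 puts F and H at V ± 4.4·n: F = (-2.763, 3.424), H = (2.763, -3.424). Equal radii place D and C the same way about M: D = M + 4.4·n = (14.12, 17.05), C = M − 4.4·n = (19.65, 10.20). So D.y = 17.05.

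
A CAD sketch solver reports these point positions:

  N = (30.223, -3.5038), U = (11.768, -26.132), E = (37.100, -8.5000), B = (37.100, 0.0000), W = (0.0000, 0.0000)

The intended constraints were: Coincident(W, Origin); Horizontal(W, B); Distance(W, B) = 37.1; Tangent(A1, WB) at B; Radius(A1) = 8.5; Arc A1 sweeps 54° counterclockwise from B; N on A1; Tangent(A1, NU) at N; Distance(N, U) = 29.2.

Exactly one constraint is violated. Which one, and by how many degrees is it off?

Tangent(A1, NU) at N — off by 3.20°.

W = (0.00, 0.00) ✓; W.y = 0.00, B.y = 0.00 ✓; |WB| = 37.10 ✓; ∠(EB, BW) = 90.00° ✓; |EB| = 8.500 ✓; bearing(E→N) − bearing(E→B) = 54.00° ✓; |EN| = 8.500 ✓; ∠(EN, NU) = 93.20° ✗; |NU| = 29.20 ✓.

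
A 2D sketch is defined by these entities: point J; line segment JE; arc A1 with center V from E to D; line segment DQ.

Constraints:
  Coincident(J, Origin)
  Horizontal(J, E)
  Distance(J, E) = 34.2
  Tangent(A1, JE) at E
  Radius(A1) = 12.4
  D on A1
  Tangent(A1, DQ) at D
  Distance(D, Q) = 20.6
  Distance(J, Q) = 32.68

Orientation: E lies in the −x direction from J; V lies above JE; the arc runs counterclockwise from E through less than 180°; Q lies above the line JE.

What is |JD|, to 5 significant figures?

23.998

Checks: |JE| = 34.20 ✓; |VD| = 12.40 ✓; ∠(VD, DQ) = 90.00° ✓; |DQ| = 20.60 ✓; |JQ| = 32.68 ✓.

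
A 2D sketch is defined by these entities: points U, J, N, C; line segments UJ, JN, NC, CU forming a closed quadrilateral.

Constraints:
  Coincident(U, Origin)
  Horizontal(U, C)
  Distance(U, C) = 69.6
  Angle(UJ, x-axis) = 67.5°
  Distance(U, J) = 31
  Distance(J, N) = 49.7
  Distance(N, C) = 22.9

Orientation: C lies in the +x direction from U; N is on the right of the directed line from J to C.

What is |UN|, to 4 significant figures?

47.88

U is at the origin; UC is horizontal with |UC| = 69.6 and C in +x, so C = (69.6, 0). UJ runs at 67.5° with |UJ| = 31.0, so J = (11.86, 28.64). N is determined by |JN| = 49.7 and |NC| = 22.9 together: it lies at the intersection of circle(J, 49.7) and circle(C, 22.9). With |JC| = 64.45, the foot of the radical line on JC is 47.32 from J and the perpendicular offset is √(49.7² − 47.32²) = 15.20. Taking the right-of-JC solution: N = (47.50, -6.002).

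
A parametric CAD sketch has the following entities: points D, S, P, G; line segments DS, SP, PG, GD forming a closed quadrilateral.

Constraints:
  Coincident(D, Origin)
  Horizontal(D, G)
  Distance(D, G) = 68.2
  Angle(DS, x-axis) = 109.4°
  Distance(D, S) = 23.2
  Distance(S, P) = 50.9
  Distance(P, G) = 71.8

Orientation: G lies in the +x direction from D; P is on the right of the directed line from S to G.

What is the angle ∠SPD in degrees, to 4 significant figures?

6.818°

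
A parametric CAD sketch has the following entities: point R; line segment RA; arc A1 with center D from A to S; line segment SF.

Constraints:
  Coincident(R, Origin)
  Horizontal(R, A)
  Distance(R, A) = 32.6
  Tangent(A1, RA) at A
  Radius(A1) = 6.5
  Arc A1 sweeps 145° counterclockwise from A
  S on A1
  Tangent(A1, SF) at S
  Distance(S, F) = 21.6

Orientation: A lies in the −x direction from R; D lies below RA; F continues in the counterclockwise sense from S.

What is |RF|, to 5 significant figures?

30.554

On A1, A sits at bearing 90° from D; a 145° counterclockwise sweep puts S at bearing 235°, so S = D + 6.5·(cos 235°, sin 235°) = (-36.328, -11.824). The tangent condition forces DS to be normal to SF, so SF runs along (−sin 235°, cos 235°); with |SF| = 21.6, F = (-18.635, -24.214). Then |RF| = |F − R| = 30.554.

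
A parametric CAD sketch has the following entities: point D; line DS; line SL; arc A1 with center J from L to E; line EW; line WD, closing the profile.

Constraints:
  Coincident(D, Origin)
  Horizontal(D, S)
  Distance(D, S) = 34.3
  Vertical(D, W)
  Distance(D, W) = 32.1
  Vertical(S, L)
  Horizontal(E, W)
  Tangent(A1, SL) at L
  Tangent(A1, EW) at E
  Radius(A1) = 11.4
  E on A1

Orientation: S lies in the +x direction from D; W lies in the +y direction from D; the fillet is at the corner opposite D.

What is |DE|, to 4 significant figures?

39.43

D is at the origin; DS is horizontal with |DS| = 34.3 and S on the +x side, so S = (34.30, 0.000). DW is vertical with |DW| = 32.1 and W on the +y side, so W = (0.000, 32.10). The virtual corner opposite D is at (34.30, 32.10). Since A1 is tangent to SL there, JL ⟂ SL and tangency of A1 to EW means the radius JE is perpendicular to EW, with radius 11.4, so the center J sits 11.4 in from both sides at J = (22.90, 20.70). That places the tangent points at L = (34.30, 20.70) on SL and E = (22.90, 32.10) on EW. Then |DE| = |E − D| = 39.43.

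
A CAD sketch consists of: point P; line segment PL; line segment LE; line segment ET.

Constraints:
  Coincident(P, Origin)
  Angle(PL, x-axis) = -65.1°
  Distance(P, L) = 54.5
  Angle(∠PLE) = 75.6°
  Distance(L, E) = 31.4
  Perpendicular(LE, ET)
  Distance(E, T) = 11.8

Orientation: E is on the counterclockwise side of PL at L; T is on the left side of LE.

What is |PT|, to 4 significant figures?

44.70

P is at the origin; PL runs at -65.1° with length 54.5, so L = 54.5·(cos -65.1°, sin -65.1°) = (22.95, -49.43). ∠PLE = 75.6°, so LE runs at -65.1° + (180° − 75.6°) = 39.30° from the x-axis; with |LE| = 31.4, E = L + 31.4·(cos 39.30°, sin 39.30°) = (47.25, -29.55). The perpendicularity gives ET at right angles to LE; with |ET| = 11.8 on the left of LE, T = E + 11.8·(-0.6334, 0.7738) = (39.77, -20.41). Then |PT| = |T − P| = 44.70.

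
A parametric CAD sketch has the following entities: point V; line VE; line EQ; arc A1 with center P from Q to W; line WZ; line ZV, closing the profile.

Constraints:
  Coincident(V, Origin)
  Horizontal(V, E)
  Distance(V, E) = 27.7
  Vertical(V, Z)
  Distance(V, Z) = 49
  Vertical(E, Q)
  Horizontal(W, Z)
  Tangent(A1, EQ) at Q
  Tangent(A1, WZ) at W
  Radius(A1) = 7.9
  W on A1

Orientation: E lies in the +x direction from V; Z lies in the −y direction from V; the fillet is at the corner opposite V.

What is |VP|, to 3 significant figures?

45.6

V is at the origin; V and E share the same y with |VE| = 27.7 and E on the +x side, so E = (27.7, 0.00). VZ is vertical with |VZ| = 49.0 and Z on the −y side, so Z = (0.00, -49.0). The virtual corner opposite V is at (27.7, -49.0). The tangent condition forces PQ to be normal to EQ and since A1 is tangent to WZ there, PW ⟂ WZ, with radius 7.9, so the center P sits 7.9 in from both sides at P = (19.8, -41.1). Then |VP| = |P − V| = 45.6.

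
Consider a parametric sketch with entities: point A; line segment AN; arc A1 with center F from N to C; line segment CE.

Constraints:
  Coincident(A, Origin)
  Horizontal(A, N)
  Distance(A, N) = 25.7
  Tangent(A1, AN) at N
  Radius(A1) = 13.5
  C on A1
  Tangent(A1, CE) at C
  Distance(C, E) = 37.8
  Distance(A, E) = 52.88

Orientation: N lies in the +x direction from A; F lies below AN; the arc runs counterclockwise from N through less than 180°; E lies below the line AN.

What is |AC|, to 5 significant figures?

18.265

A is at the origin; A and N share the same y with |AN| = 25.7 and N on the +x side, so N = (25.700, 0.0000). Tangency of A1 to AN means the radius FN is perpendicular to AN, so F = N + (0, -13.5) = (25.700, -13.500). Since FC ⟂ CE (tangency), |FE| = √(13.5² + 37.8²) = 40.138 regardless of where C sits on A1. So E lies on both circle(A, 52.88) and circle(F, 40.138); the below-AN intersection is E = (12.459, -51.391). C is the foot of the tangent from E: C = (12.200, -13.592).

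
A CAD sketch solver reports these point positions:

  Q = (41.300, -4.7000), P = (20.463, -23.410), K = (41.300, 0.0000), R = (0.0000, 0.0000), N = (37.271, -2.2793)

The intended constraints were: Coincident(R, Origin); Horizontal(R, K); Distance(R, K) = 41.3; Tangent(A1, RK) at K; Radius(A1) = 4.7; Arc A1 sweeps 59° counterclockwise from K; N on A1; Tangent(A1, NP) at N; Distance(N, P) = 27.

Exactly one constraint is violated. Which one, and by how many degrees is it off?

Tangent(A1, NP) at N — off by 7.50°.

R = (0.00, 0.00) ✓; R.y = 0.00, K.y = 0.00 ✓; |RK| = 41.30 ✓; ∠(QK, KR) = 90.00° ✓; |QK| = 4.700 ✓; bearing(Q→N) − bearing(Q→K) = 59.00° ✓; |QN| = 4.700 ✓; ∠(QN, NP) = 97.50° ✗; |NP| = 27.00 ✓.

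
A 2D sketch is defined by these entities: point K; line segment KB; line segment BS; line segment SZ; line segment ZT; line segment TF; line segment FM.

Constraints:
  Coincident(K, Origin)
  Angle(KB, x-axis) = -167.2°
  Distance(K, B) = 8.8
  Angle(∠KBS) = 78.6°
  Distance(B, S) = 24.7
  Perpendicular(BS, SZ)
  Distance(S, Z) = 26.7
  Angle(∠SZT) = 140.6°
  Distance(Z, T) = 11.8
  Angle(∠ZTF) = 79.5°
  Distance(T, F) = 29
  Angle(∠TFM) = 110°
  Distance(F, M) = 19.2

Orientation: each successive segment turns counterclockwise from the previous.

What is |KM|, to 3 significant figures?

13.3

K is at the origin; KB runs at -167.2° with length 8.8, so B = (-8.58, -1.95). ∠KBS = 78.6° gives BS at -65.8° from the x-axis; with |BS| = 24.7, S = (1.54, -24.5). The perpendicularity gives SZ at right angles to BS, so SZ runs at 24.2°; with |SZ| = 26.7, Z = (25.9, -13.5). ∠SZT = 140.6° gives ZT at 63.6° from the x-axis; with |ZT| = 11.8, T = (31.1, -2.96). ∠ZTF = 79.5° gives TF at 164° from the x-axis; with |TF| = 29.0, F = (3.25, 4.98). ∠TFM = 110.0° gives FM at -126° from the x-axis; with |FM| = 19.2, M = (-8.00, -10.6). Then |KM| = |M − K| = 13.3.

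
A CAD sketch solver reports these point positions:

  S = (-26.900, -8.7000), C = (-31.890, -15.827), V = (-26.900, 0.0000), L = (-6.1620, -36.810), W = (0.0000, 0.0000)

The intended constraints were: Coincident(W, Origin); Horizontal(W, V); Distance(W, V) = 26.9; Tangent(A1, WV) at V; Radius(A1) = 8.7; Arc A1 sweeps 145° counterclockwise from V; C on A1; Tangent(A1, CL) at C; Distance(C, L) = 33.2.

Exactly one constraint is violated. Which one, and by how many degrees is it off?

Tangent(A1, CL) at C — off by 4.20°.

W = (0.00, 0.00) ✓; W.y = 0.00, V.y = 0.00 ✓; |WV| = 26.90 ✓; ∠(SV, VW) = 90.00° ✓; |SV| = 8.700 ✓; bearing(S→C) − bearing(S→V) = 145.0° ✓; |SC| = 8.700 ✓; ∠(SC, CL) = 94.20° ✗; |CL| = 33.20 ✓.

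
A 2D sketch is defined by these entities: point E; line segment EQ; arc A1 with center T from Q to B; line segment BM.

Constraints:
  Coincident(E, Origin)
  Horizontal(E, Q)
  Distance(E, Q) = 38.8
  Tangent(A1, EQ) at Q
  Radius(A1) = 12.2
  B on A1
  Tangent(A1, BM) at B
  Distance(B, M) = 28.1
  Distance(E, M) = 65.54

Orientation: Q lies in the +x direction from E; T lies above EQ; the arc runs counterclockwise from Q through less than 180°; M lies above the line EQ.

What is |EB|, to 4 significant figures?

52.32

Checks: |TB| = 12.20 ✓; ∠(TB, BM) = 90.00° ✓; |BM| = 28.10 ✓; |EM| = 65.54 ✓.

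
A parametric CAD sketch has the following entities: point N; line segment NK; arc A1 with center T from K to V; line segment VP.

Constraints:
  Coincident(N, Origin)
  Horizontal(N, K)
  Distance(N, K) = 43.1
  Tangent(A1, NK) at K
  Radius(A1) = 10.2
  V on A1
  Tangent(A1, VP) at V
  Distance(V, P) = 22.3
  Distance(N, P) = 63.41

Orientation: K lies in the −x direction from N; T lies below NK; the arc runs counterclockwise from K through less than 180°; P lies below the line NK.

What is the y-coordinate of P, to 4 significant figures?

-31.68

Checks: |TV| = 10.20 ✓; ∠(TV, VP) = 90.00° ✓; |VP| = 22.30 ✓; |NP| = 63.41 ✓.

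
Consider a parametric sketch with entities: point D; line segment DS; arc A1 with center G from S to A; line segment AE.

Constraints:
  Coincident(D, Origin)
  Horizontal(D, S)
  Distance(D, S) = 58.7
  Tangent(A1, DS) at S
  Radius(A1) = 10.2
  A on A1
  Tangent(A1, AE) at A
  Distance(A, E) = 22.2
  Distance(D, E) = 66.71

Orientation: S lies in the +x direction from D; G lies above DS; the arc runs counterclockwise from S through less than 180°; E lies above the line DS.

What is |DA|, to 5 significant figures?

69.319

Checks: ∠(GS, SD) = 90.00° ✓; |GS| = 10.20 ✓; |GA| = 10.20 ✓; ∠(GA, AE) = 90.00° ✓; |AE| = 22.20 ✓; |DE| = 66.71 ✓.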